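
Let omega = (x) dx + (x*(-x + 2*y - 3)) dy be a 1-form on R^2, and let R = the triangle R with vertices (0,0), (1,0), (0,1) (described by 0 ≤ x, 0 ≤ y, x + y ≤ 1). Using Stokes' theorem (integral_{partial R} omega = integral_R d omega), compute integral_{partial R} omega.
integral_(partial R) omega = -3/2

Stokes: integral_partial_R omega = integral_R d omega with d omega = (∂Q/∂x - ∂P/∂y) dx ∧ dy.
  ∂Q/∂x = -2*x + 2*y - 3
  ∂P/∂y = 0
  integrand = ∂Q/∂x - ∂P/∂y = -2*x + 2*y - 3.
Integrating over R: integral_0^1 integral_0^{1-x} (-2*x + 2*y - 3) dy dx = -3/2.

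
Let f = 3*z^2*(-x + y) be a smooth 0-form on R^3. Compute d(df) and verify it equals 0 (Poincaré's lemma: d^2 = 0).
d(df) = 0

Step 1: df = sum_i (∂f/∂x_i) dx_i = (-3*z^2) dx + (3*z^2) dy + (6*z*(-x + y)) dz.
Step 2: Apply d again. Using the 1-form formula, the coefficient of dx ∧ dy in d(df) is ∂^2 f/∂x ∂y - ∂^2 f/∂y ∂x = (0) - (0) = 0 (equality of mixed partials for smooth f).
Similarly for dx ∧ dz and dy ∧ dz — all coefficients vanish. So d(df) = 0.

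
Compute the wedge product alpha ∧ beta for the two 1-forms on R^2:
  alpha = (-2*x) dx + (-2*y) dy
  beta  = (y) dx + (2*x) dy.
alpha ∧ beta = (-4*x^2 + 2*y^2) dx ∧ dy

Distribute the wedge, using dx_i ∧ dx_j = -dx_j ∧ dx_i and dx_i ∧ dx_i = 0. For each pair (i, j) with i < j, the coefficient of dx_i ∧ dx_j in alpha ∧ beta is (alpha_i * beta_j - alpha_j * beta_i). Collecting: alpha ∧ beta = (-4*x^2 + 2*y^2) dx ∧ dy.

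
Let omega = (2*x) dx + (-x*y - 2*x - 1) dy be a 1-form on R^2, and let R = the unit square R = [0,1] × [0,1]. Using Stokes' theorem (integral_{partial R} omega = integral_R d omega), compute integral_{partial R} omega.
integral_(partial R) omega = -5/2

Stokes: integral_partial_R omega = integral_R d omega with d omega = (∂Q/∂x - ∂P/∂y) dx ∧ dy.
  ∂Q/∂x = -y - 2
  ∂P/∂y = 0
  integrand = ∂Q/∂x - ∂P/∂y = -y - 2.
Integrating over R: integral_0^1 integral_0^1 (-y - 2) dx dy = -5/2.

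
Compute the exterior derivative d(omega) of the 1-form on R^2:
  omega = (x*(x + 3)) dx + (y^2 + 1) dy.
d(omega) = 0

For a 1-form omega = sum_i f_i dx_i, the exterior derivative is
  d(omega) = sum_{i < j} (∂f_j/∂x_i - ∂f_i/∂x_j) dx_i ∧ dx_j.

Assembling: d(omega) = 0.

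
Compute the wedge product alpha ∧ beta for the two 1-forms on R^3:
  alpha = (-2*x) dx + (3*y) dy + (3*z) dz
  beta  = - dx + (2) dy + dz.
alpha ∧ beta = (-4*x + 3*y) dx ∧ dy + (-2*x + 3*z) dx ∧ dz + (3*y - 6*z) dy ∧ dz

Distribute the wedge, using dx_i ∧ dx_j = -dx_j ∧ dx_i and dx_i ∧ dx_i = 0. For each pair (i, j) with i < j, the coefficient of dx_i ∧ dx_j in alpha ∧ beta is (alpha_i * beta_j - alpha_j * beta_i). Collecting: alpha ∧ beta = (-4*x + 3*y) dx ∧ dy + (-2*x + 3*z) dx ∧ dz + (3*y - 6*z) dy ∧ dz.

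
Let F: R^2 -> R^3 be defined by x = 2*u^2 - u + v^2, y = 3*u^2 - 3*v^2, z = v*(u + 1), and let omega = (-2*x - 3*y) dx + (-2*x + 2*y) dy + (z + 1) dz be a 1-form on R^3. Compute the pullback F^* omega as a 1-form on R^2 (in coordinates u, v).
F^* omega = (-40*u^3 + 33*u^2 - 19*u*v^2 - 2*u - 6*v^2 + v) du + (-37*u^2*v - 6*u*v + u + 62*v^3 + v + 1) dv

Using F^*(f dg) = (f ∘ F) d(g ∘ F), substitute each coordinate x_i by F_i(u, v) in f_i, and replace dx_i by d F_i = (∂F_i/∂u) du + (∂F_i/∂v) dv.
  For the x component: f_1(F) = -13*u^2 + 2*u + 7*v^2; d F_1 = (4*u - 1) du + (2*v) dv
  For the y component: f_2(F) = 2*u^2 + 2*u - 8*v^2; d F_2 = (6*u) du + (-6*v) dv
  For the z component: f_3(F) = u*v + v + 1; d F_3 = (v) du + (u + 1) dv
Combining and collecting du, dv coefficients:
  coeff of du: -40*u^3 + 33*u^2 - 19*u*v^2 - 2*u - 6*v^2 + v
  coeff of dv: -37*u^2*v - 6*u*v + u + 62*v^3 + v + 1
F^* omega = (-40*u^3 + 33*u^2 - 19*u*v^2 - 2*u - 6*v^2 + v) du + (-37*u^2*v - 6*u*v + u + 62*v^3 + v + 1) dv.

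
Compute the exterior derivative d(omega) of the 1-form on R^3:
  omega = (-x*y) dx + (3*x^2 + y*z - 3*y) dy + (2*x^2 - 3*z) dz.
d(omega) = (7*x) dx ∧ dy + (4*x) dx ∧ dz + (-y) dy ∧ dz

For a 1-form omega = sum_i f_i dx_i, the exterior derivative is
  d(omega) = sum_{i < j} (∂f_j/∂x_i - ∂f_i/∂x_j) dx_i ∧ dx_j.
  coefficient of dx ∧ dy: ∂f_2/∂x - ∂f_1/∂y = ∂(3*x^2 + y*z - 3*y)/∂x - ∂(-x*y)/∂y = 7*x
  coefficient of dx ∧ dz: ∂f_3/∂x - ∂f_1/∂z = ∂(2*x^2 - 3*z)/∂x - ∂(-x*y)/∂z = 4*x
  coefficient of dy ∧ dz: ∂f_3/∂y - ∂f_2/∂z = ∂(2*x^2 - 3*z)/∂y - ∂(3*x^2 + y*z - 3*y)/∂z = -y
Assembling: d(omega) = (7*x) dx ∧ dy + (4*x) dx ∧ dz + (-y) dy ∧ dz.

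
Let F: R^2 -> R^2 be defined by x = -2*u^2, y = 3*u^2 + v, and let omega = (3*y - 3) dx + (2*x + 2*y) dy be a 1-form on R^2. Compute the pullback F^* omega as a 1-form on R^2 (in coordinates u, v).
F^* omega = (-24*u^3 + 12*u) du + (2*u^2 + 2*v) dv

Using F^*(f dg) = (f ∘ F) d(g ∘ F), substitute each coordinate x_i by F_i(u, v) in f_i, and replace dx_i by d F_i = (∂F_i/∂u) du + (∂F_i/∂v) dv.
  For the x component: f_1(F) = 9*u^2 + 3*v - 3; d F_1 = (-4*u) du + (0) dv
  For the y component: f_2(F) = 2*u^2 + 2*v; d F_2 = (6*u) du + (1) dv
Combining and collecting du, dv coefficients:
  coeff of du: -24*u^3 + 12*u
  coeff of dv: 2*u^2 + 2*v
F^* omega = (-24*u^3 + 12*u) du + (2*u^2 + 2*v) dv.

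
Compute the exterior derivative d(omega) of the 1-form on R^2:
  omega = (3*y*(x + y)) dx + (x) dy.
d(omega) = (-3*x - 6*y + 1) dx ∧ dy

For a 1-form omega = sum_i f_i dx_i, the exterior derivative is
  d(omega) = sum_{i < j} (∂f_j/∂x_i - ∂f_i/∂x_j) dx_i ∧ dx_j.
  coefficient of dx ∧ dy: ∂f_2/∂x - ∂f_1/∂y = ∂(x)/∂x - ∂(3*y*(x + y))/∂y = -3*x - 6*y + 1
Assembling: d(omega) = (-3*x - 6*y + 1) dx ∧ dy.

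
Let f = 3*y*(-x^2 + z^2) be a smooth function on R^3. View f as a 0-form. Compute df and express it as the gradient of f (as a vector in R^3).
df = (-6*x*y) dx + (-3*x^2 + 3*z^2) dy + (6*y*z) dz; grad f = (-6*x*y, -3*x^2 + 3*z^2, 6*y*z)

For a 0-form f, d f = (∂f/∂x) dx + (∂f/∂y) dy + (∂f/∂z) dz. The components of the vector representation are exactly the entries of grad f in Cartesian coordinates:
  ∂f/∂x = -6*x*y
  ∂f/∂y = -3*x^2 + 3*z^2
  ∂f/∂z = 6*y*z.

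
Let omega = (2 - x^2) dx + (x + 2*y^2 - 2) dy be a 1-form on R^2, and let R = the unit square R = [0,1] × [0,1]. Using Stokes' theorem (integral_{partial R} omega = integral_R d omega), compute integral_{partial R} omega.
integral_(partial R) omega = 1

Stokes: integral_partial_R omega = integral_R d omega with d omega = (∂Q/∂x - ∂P/∂y) dx ∧ dy.
  ∂Q/∂x = 1
  ∂P/∂y = 0
  integrand = ∂Q/∂x - ∂P/∂y = 1.
Integrating over R: integral_0^1 integral_0^1 (1) dx dy = 1.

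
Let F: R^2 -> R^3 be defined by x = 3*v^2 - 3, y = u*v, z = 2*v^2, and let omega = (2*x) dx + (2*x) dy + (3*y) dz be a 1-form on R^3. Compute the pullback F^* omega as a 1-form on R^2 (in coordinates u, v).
F^* omega = (6*v*(v^2 - 1)) du + (18*u*v^2 - 6*u + 36*v^3 - 36*v) dv

Using F^*(f dg) = (f ∘ F) d(g ∘ F), substitute each coordinate x_i by F_i(u, v) in f_i, and replace dx_i by d F_i = (∂F_i/∂u) du + (∂F_i/∂v) dv.
  For the x component: f_1(F) = 6*v^2 - 6; d F_1 = (0) du + (6*v) dv
  For the y component: f_2(F) = 6*v^2 - 6; d F_2 = (v) du + (u) dv
  For the z component: f_3(F) = 3*u*v; d F_3 = (0) du + (4*v) dv
Combining and collecting du, dv coefficients:
  coeff of du: 6*v*(v^2 - 1)
  coeff of dv: 18*u*v^2 - 6*u + 36*v^3 - 36*v
F^* omega = (6*v*(v^2 - 1)) du + (18*u*v^2 - 6*u + 36*v^3 - 36*v) dv.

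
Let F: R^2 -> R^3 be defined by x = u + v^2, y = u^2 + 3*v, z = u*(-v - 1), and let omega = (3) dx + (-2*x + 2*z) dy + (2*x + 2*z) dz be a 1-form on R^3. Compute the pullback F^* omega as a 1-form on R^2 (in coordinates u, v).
F^* omega = (-4*u^2*v - 8*u^2 - 2*u*v^2 + 2*u*v - 2*v^3 - 2*v^2 + 3) du + (2*u^2*v - 2*u*v^2 - 6*u*v - 12*u - 6*v^2 + 6*v) dv

Using F^*(f dg) = (f ∘ F) d(g ∘ F), substitute each coordinate x_i by F_i(u, v) in f_i, and replace dx_i by d F_i = (∂F_i/∂u) du + (∂F_i/∂v) dv.
  For the x component: f_1(F) = 3; d F_1 = (1) du + (2*v) dv
  For the y component: f_2(F) = -2*u*v - 4*u - 2*v^2; d F_2 = (2*u) du + (3) dv
  For the z component: f_3(F) = 2*v*(-u + v); d F_3 = (-v - 1) du + (-u) dv
Combining and collecting du, dv coefficients:
  coeff of du: -4*u^2*v - 8*u^2 - 2*u*v^2 + 2*u*v - 2*v^3 - 2*v^2 + 3
  coeff of dv: 2*u^2*v - 2*u*v^2 - 6*u*v - 12*u - 6*v^2 + 6*v
F^* omega = (-4*u^2*v - 8*u^2 - 2*u*v^2 + 2*u*v - 2*v^3 - 2*v^2 + 3) du + (2*u^2*v - 2*u*v^2 - 6*u*v - 12*u - 6*v^2 + 6*v) dv.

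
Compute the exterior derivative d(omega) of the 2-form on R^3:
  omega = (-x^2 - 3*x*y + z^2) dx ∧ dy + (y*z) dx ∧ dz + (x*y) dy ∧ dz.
d(omega) = (y + z) dx ∧ dy ∧ dz

For a 2-form omega = sum_{i<j} g_{ij} dx_i ∧ dx_j, the exterior derivative is
  d(omega) = sum_{i<j} d(g_{ij}) ∧ dx_i ∧ dx_j = sum_{i<j, k} (∂g_{ij}/∂x_k) dx_k ∧ dx_i ∧ dx_j.
Expand each term, using dx_k ∧ dx_i ∧ dx_j = sgn(permutation) dx_{(a)} ∧ dx_{(b)} ∧ dx_{(c)} with (a < b < c) sorted:
  d(-x^2 - 3*x*y + z^2) includes (∂/∂z)(-x^2 - 3*x*y + z^2) dz = (2*z) dz, which multiplied by dx ∧ dy gives (2*z) dx ∧ dy ∧ dz
  d(y*z) includes (∂/∂y)(y*z) dy = (z) dy, which multiplied by dx ∧ dz gives (-z) dx ∧ dy ∧ dz
  d(x*y) includes (∂/∂x)(x*y) dx = (y) dx, which multiplied by dy ∧ dz gives (y) dx ∧ dy ∧ dz
Collecting like 3-forms: d(omega) = (y + z) dx ∧ dy ∧ dz.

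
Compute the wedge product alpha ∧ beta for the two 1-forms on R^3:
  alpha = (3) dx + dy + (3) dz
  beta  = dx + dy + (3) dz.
alpha ∧ beta = (2) dx ∧ dy + (6) dx ∧ dz

Distribute the wedge, using dx_i ∧ dx_j = -dx_j ∧ dx_i and dx_i ∧ dx_i = 0. For each pair (i, j) with i < j, the coefficient of dx_i ∧ dx_j in alpha ∧ beta is (alpha_i * beta_j - alpha_j * beta_i). Collecting: alpha ∧ beta = (2) dx ∧ dy + (6) dx ∧ dz.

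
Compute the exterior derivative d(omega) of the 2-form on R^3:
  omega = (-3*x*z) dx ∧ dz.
d(omega) = 0

For a 2-form omega = sum_{i<j} g_{ij} dx_i ∧ dx_j, the exterior derivative is
  d(omega) = sum_{i<j} d(g_{ij}) ∧ dx_i ∧ dx_j = sum_{i<j, k} (∂g_{ij}/∂x_k) dx_k ∧ dx_i ∧ dx_j.
Expand each term, using dx_k ∧ dx_i ∧ dx_j = sgn(permutation) dx_{(a)} ∧ dx_{(b)} ∧ dx_{(c)} with (a < b < c) sorted:

Collecting like 3-forms: d(omega) = 0.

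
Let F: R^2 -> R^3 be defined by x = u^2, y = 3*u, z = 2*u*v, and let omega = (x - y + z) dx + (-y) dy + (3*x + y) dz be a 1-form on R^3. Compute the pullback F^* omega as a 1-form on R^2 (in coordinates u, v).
F^* omega = (u*(2*u^2 + 10*u*v - 6*u + 6*v - 9)) du + (6*u^2*(u + 1)) dv

Using F^*(f dg) = (f ∘ F) d(g ∘ F), substitute each coordinate x_i by F_i(u, v) in f_i, and replace dx_i by d F_i = (∂F_i/∂u) du + (∂F_i/∂v) dv.
  For the x component: f_1(F) = u*(u + 2*v - 3); d F_1 = (2*u) du + (0) dv
  For the y component: f_2(F) = -3*u; d F_2 = (3) du + (0) dv
  For the z component: f_3(F) = 3*u*(u + 1); d F_3 = (2*v) du + (2*u) dv
Combining and collecting du, dv coefficients:
  coeff of du: u*(2*u^2 + 10*u*v - 6*u + 6*v - 9)
  coeff of dv: 6*u^2*(u + 1)
F^* omega = (u*(2*u^2 + 10*u*v - 6*u + 6*v - 9)) du + (6*u^2*(u + 1)) dv.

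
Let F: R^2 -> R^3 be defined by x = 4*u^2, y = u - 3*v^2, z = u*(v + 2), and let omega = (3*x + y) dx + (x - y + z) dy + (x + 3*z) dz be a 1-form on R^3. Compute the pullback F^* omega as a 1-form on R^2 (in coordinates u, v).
F^* omega = (96*u^3 + 4*u^2*v + 20*u^2 - 21*u*v^2 + 13*u*v + 13*u + 3*v^2) du + (4*u^3 - 21*u^2*v + 6*u^2 - 6*u*v^2 - 6*u*v - 18*v^3) dv

Using F^*(f dg) = (f ∘ F) d(g ∘ F), substitute each coordinate x_i by F_i(u, v) in f_i, and replace dx_i by d F_i = (∂F_i/∂u) du + (∂F_i/∂v) dv.
  For the x component: f_1(F) = 12*u^2 + u - 3*v^2; d F_1 = (8*u) du + (0) dv
  For the y component: f_2(F) = 4*u^2 + u*v + u + 3*v^2; d F_2 = (1) du + (-6*v) dv
  For the z component: f_3(F) = u*(4*u + 3*v + 6); d F_3 = (v + 2) du + (u) dv
Combining and collecting du, dv coefficients:
  coeff of du: 96*u^3 + 4*u^2*v + 20*u^2 - 21*u*v^2 + 13*u*v + 13*u + 3*v^2
  coeff of dv: 4*u^3 - 21*u^2*v + 6*u^2 - 6*u*v^2 - 6*u*v - 18*v^3
F^* omega = (96*u^3 + 4*u^2*v + 20*u^2 - 21*u*v^2 + 13*u*v + 13*u + 3*v^2) du + (4*u^3 - 21*u^2*v + 6*u^2 - 6*u*v^2 - 6*u*v - 18*v^3) dv.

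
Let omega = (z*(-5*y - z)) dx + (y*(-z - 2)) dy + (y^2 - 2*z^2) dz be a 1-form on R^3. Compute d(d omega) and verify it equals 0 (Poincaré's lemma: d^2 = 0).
d(d omega) = 0

Step 1: d omega = sum_{i<j} (∂f_j/∂x_i - ∂f_i/∂x_j) dx_i ∧ dx_j:
  coeff of dx ∧ dy: 5*z
  coeff of dx ∧ dz: 5*y + 2*z
  coeff of dy ∧ dz: 3*y
Step 2: Apply d again to each 2-form coefficient. The only possible 3-form in R^3 is dx ∧ dy ∧ dz, with coefficient
  ∂(coeff of dy∧dz)/∂x - ∂(coeff of dx∧dz)/∂y + ∂(coeff of dx∧dy)/∂z
  = ∂/∂x (3*y) - ∂/∂y (5*y + 2*z) + ∂/∂z (5*z).
Each of these terms simplifies to sums of mixed partials that cancel in pairs. The result is 0 (by equality of mixed partials for smooth functions — Schwarz / Clairaut).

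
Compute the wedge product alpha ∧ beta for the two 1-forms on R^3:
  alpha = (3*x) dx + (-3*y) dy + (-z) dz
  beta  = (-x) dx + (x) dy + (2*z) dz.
alpha ∧ beta = (3*x*(x - y)) dx ∧ dy + (5*x*z) dx ∧ dz + (z*(x - 6*y)) dy ∧ dz

Distribute the wedge, using dx_i ∧ dx_j = -dx_j ∧ dx_i and dx_i ∧ dx_i = 0. For each pair (i, j) with i < j, the coefficient of dx_i ∧ dx_j in alpha ∧ beta is (alpha_i * beta_j - alpha_j * beta_i). Collecting: alpha ∧ beta = (3*x*(x - y)) dx ∧ dy + (5*x*z) dx ∧ dz + (z*(x - 6*y)) dy ∧ dz.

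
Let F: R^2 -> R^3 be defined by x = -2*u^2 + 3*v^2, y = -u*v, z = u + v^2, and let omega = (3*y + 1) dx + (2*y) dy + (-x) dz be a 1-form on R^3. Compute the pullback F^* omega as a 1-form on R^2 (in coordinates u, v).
F^* omega = (12*u^2*v + 2*u^2 + 2*u*v^2 - 4*u - 3*v^2) du + (6*v*(u^2 - 3*u*v - v^2 + 1)) dv

Using F^*(f dg) = (f ∘ F) d(g ∘ F), substitute each coordinate x_i by F_i(u, v) in f_i, and replace dx_i by d F_i = (∂F_i/∂u) du + (∂F_i/∂v) dv.
  For the x component: f_1(F) = -3*u*v + 1; d F_1 = (-4*u) du + (6*v) dv
  For the y component: f_2(F) = -2*u*v; d F_2 = (-v) du + (-u) dv
  For the z component: f_3(F) = 2*u^2 - 3*v^2; d F_3 = (1) du + (2*v) dv
Combining and collecting du, dv coefficients:
  coeff of du: 12*u^2*v + 2*u^2 + 2*u*v^2 - 4*u - 3*v^2
  coeff of dv: 6*v*(u^2 - 3*u*v - v^2 + 1)
F^* omega = (12*u^2*v + 2*u^2 + 2*u*v^2 - 4*u - 3*v^2) du + (6*v*(u^2 - 3*u*v - v^2 + 1)) dv.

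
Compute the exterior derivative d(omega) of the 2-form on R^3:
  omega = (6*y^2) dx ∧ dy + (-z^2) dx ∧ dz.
d(omega) = 0

For a 2-form omega = sum_{i<j} g_{ij} dx_i ∧ dx_j, the exterior derivative is
  d(omega) = sum_{i<j} d(g_{ij}) ∧ dx_i ∧ dx_j = sum_{i<j, k} (∂g_{ij}/∂x_k) dx_k ∧ dx_i ∧ dx_j.
Expand each term, using dx_k ∧ dx_i ∧ dx_j = sgn(permutation) dx_{(a)} ∧ dx_{(b)} ∧ dx_{(c)} with (a < b < c) sorted:

Collecting like 3-forms: d(omega) = 0.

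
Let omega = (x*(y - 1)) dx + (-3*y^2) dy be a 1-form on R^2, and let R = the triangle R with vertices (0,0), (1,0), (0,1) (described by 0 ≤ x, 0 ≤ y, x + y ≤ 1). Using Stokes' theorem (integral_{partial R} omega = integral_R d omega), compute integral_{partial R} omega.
integral_(partial R) omega = -1/6

Stokes: integral_partial_R omega = integral_R d omega with d omega = (∂Q/∂x - ∂P/∂y) dx ∧ dy.
  ∂Q/∂x = 0
  ∂P/∂y = x
  integrand = ∂Q/∂x - ∂P/∂y = -x.
Integrating over R: integral_0^1 integral_0^{1-x} (-x) dy dx = -1/6.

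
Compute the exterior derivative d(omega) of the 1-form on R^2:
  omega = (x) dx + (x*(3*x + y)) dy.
d(omega) = (6*x + y) dx ∧ dy

For a 1-form omega = sum_i f_i dx_i, the exterior derivative is
  d(omega) = sum_{i < j} (∂f_j/∂x_i - ∂f_i/∂x_j) dx_i ∧ dx_j.
  coefficient of dx ∧ dy: ∂f_2/∂x - ∂f_1/∂y = ∂(x*(3*x + y))/∂x - ∂(x)/∂y = 6*x + y
Assembling: d(omega) = (6*x + y) dx ∧ dy.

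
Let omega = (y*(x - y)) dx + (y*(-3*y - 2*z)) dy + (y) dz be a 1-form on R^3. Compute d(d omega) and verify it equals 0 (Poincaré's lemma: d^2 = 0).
d(d omega) = 0

Step 1: d omega = sum_{i<j} (∂f_j/∂x_i - ∂f_i/∂x_j) dx_i ∧ dx_j:
  coeff of dx ∧ dy: -x + 2*y
  coeff of dx ∧ dz: 0
  coeff of dy ∧ dz: 2*y + 1
Step 2: Apply d again to each 2-form coefficient. The only possible 3-form in R^3 is dx ∧ dy ∧ dz, with coefficient
  ∂(coeff of dy∧dz)/∂x - ∂(coeff of dx∧dz)/∂y + ∂(coeff of dx∧dy)/∂z
  = ∂/∂x (2*y + 1) - ∂/∂y (0) + ∂/∂z (-x + 2*y).
Each of these terms simplifies to sums of mixed partials that cancel in pairs. The result is 0 (by equality of mixed partials for smooth functions — Schwarz / Clairaut).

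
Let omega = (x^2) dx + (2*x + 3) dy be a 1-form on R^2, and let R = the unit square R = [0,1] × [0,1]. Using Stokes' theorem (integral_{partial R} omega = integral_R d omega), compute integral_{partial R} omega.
integral_(partial R) omega = 2

Stokes: integral_partial_R omega = integral_R d omega with d omega = (∂Q/∂x - ∂P/∂y) dx ∧ dy.
  ∂Q/∂x = 2
  ∂P/∂y = 0
  integrand = ∂Q/∂x - ∂P/∂y = 2.
Integrating over R: integral_0^1 integral_0^1 (2) dx dy = 2.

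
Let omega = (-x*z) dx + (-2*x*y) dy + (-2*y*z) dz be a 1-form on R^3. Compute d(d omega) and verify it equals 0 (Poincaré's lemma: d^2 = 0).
d(d omega) = 0

Step 1: d omega = sum_{i<j} (∂f_j/∂x_i - ∂f_i/∂x_j) dx_i ∧ dx_j:
  coeff of dx ∧ dy: -2*y
  coeff of dx ∧ dz: x
  coeff of dy ∧ dz: -2*z
Step 2: Apply d again to each 2-form coefficient. The only possible 3-form in R^3 is dx ∧ dy ∧ dz, with coefficient
  ∂(coeff of dy∧dz)/∂x - ∂(coeff of dx∧dz)/∂y + ∂(coeff of dx∧dy)/∂z
  = ∂/∂x (-2*z) - ∂/∂y (x) + ∂/∂z (-2*y).
Each of these terms simplifies to sums of mixed partials that cancel in pairs. The result is 0 (by equality of mixed partials for smooth functions — Schwarz / Clairaut).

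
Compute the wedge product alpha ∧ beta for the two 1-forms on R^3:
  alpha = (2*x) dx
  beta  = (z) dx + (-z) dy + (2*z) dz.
alpha ∧ beta = (-2*x*z) dx ∧ dy + (4*x*z) dx ∧ dz

Distribute the wedge, using dx_i ∧ dx_j = -dx_j ∧ dx_i and dx_i ∧ dx_i = 0. For each pair (i, j) with i < j, the coefficient of dx_i ∧ dx_j in alpha ∧ beta is (alpha_i * beta_j - alpha_j * beta_i). Collecting: alpha ∧ beta = (-2*x*z) dx ∧ dy + (4*x*z) dx ∧ dz.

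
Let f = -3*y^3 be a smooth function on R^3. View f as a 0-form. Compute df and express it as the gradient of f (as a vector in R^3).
df = (0) dx + (-9*y^2) dy + (0) dz; grad f = (0, -9*y^2, 0)

For a 0-form f, d f = (∂f/∂x) dx + (∂f/∂y) dy + (∂f/∂z) dz. The components of the vector representation are exactly the entries of grad f in Cartesian coordinates:
  ∂f/∂x = 0
  ∂f/∂y = -9*y^2
  ∂f/∂z = 0.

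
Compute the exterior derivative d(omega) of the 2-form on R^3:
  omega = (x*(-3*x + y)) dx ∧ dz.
d(omega) = (-x) dx ∧ dy ∧ dz

For a 2-form omega = sum_{i<j} g_{ij} dx_i ∧ dx_j, the exterior derivative is
  d(omega) = sum_{i<j} d(g_{ij}) ∧ dx_i ∧ dx_j = sum_{i<j, k} (∂g_{ij}/∂x_k) dx_k ∧ dx_i ∧ dx_j.
Expand each term, using dx_k ∧ dx_i ∧ dx_j = sgn(permutation) dx_{(a)} ∧ dx_{(b)} ∧ dx_{(c)} with (a < b < c) sorted:
  d(x*(-3*x + y)) includes (∂/∂y)(x*(-3*x + y)) dy = (x) dy, which multiplied by dx ∧ dz gives (-x) dx ∧ dy ∧ dz
Collecting like 3-forms: d(omega) = (-x) dx ∧ dy ∧ dz.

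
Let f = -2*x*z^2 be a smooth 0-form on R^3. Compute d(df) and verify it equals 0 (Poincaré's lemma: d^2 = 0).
d(df) = 0

Step 1: df = sum_i (∂f/∂x_i) dx_i = (-2*z^2) dx + (0) dy + (-4*x*z) dz.
Step 2: Apply d again. Using the 1-form formula, the coefficient of dx ∧ dy in d(df) is ∂^2 f/∂x ∂y - ∂^2 f/∂y ∂x = (0) - (0) = 0 (equality of mixed partials for smooth f).
Similarly for dx ∧ dz and dy ∧ dz — all coefficients vanish. So d(df) = 0.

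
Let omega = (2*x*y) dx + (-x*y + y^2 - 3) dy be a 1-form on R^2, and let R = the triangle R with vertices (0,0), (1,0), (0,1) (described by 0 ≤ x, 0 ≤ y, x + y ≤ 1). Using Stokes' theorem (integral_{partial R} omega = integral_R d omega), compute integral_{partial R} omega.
integral_(partial R) omega = -1/2

Stokes: integral_partial_R omega = integral_R d omega with d omega = (∂Q/∂x - ∂P/∂y) dx ∧ dy.
  ∂Q/∂x = -y
  ∂P/∂y = 2*x
  integrand = ∂Q/∂x - ∂P/∂y = -2*x - y.
Integrating over R: integral_0^1 integral_0^{1-x} (-2*x - y) dy dx = -1/2.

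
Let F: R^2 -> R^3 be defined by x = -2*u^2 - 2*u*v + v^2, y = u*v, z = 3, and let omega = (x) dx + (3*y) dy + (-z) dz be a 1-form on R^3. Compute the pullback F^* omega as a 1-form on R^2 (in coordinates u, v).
F^* omega = (8*u^3 + 12*u^2*v + 3*u*v^2 - 2*v^3) du + (4*u^3 + 3*u^2*v - 6*u*v^2 + 2*v^3) dv

Using F^*(f dg) = (f ∘ F) d(g ∘ F), substitute each coordinate x_i by F_i(u, v) in f_i, and replace dx_i by d F_i = (∂F_i/∂u) du + (∂F_i/∂v) dv.
  For the x component: f_1(F) = -2*u^2 - 2*u*v + v^2; d F_1 = (-4*u - 2*v) du + (-2*u + 2*v) dv
  For the y component: f_2(F) = 3*u*v; d F_2 = (v) du + (u) dv
  For the z component: f_3(F) = -3; d F_3 = (0) du + (0) dv
Combining and collecting du, dv coefficients:
  coeff of du: 8*u^3 + 12*u^2*v + 3*u*v^2 - 2*v^3
  coeff of dv: 4*u^3 + 3*u^2*v - 6*u*v^2 + 2*v^3
F^* omega = (8*u^3 + 12*u^2*v + 3*u*v^2 - 2*v^3) du + (4*u^3 + 3*u^2*v - 6*u*v^2 + 2*v^3) dv.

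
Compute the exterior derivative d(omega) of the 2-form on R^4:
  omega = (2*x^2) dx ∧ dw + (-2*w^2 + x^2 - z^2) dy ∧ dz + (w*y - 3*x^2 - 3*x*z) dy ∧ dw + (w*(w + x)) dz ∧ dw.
d(omega) = (2*x) dx ∧ dy ∧ dz + (-4*w + 3*x) dy ∧ dz ∧ dw + (-6*x - 3*z) dx ∧ dy ∧ dw + (w) dx ∧ dz ∧ dw

For a 2-form omega = sum_{i<j} g_{ij} dx_i ∧ dx_j, the exterior derivative is
  d(omega) = sum_{i<j} d(g_{ij}) ∧ dx_i ∧ dx_j = sum_{i<j, k} (∂g_{ij}/∂x_k) dx_k ∧ dx_i ∧ dx_j.
Expand each term, using dx_k ∧ dx_i ∧ dx_j = sgn(permutation) dx_{(a)} ∧ dx_{(b)} ∧ dx_{(c)} with (a < b < c) sorted:
  d(-2*w^2 + x^2 - z^2) includes (∂/∂x)(-2*w^2 + x^2 - z^2) dx = (2*x) dx, which multiplied by dy ∧ dz gives (2*x) dx ∧ dy ∧ dz
  d(-2*w^2 + x^2 - z^2) includes (∂/∂w)(-2*w^2 + x^2 - z^2) dw = (-4*w) dw, which multiplied by dy ∧ dz gives (-4*w) dy ∧ dz ∧ dw
  d(w*y - 3*x^2 - 3*x*z) includes (∂/∂x)(w*y - 3*x^2 - 3*x*z) dx = (-6*x - 3*z) dx, which multiplied by dy ∧ dw gives (-6*x - 3*z) dx ∧ dy ∧ dw
  d(w*y - 3*x^2 - 3*x*z) includes (∂/∂z)(w*y - 3*x^2 - 3*x*z) dz = (-3*x) dz, which multiplied by dy ∧ dw gives (3*x) dy ∧ dz ∧ dw
  d(w*(w + x)) includes (∂/∂x)(w*(w + x)) dx = (w) dx, which multiplied by dz ∧ dw gives (w) dx ∧ dz ∧ dw
Collecting like 3-forms: d(omega) = (2*x) dx ∧ dy ∧ dz + (-4*w + 3*x) dy ∧ dz ∧ dw + (-6*x - 3*z) dx ∧ dy ∧ dw + (w) dx ∧ dz ∧ dw.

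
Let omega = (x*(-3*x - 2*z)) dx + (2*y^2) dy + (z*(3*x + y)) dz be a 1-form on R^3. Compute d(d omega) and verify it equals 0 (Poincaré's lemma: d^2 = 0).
d(d omega) = 0

Step 1: d omega = sum_{i<j} (∂f_j/∂x_i - ∂f_i/∂x_j) dx_i ∧ dx_j:
  coeff of dx ∧ dy: 0
  coeff of dx ∧ dz: 2*x + 3*z
  coeff of dy ∧ dz: z
Step 2: Apply d again to each 2-form coefficient. The only possible 3-form in R^3 is dx ∧ dy ∧ dz, with coefficient
  ∂(coeff of dy∧dz)/∂x - ∂(coeff of dx∧dz)/∂y + ∂(coeff of dx∧dy)/∂z
  = ∂/∂x (z) - ∂/∂y (2*x + 3*z) + ∂/∂z (0).
Each of these terms simplifies to sums of mixed partials that cancel in pairs. The result is 0 (by equality of mixed partials for smooth functions — Schwarz / Clairaut).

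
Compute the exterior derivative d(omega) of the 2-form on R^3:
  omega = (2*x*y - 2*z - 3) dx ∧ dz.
d(omega) = (-2*x) dx ∧ dy ∧ dz

For a 2-form omega = sum_{i<j} g_{ij} dx_i ∧ dx_j, the exterior derivative is
  d(omega) = sum_{i<j} d(g_{ij}) ∧ dx_i ∧ dx_j = sum_{i<j, k} (∂g_{ij}/∂x_k) dx_k ∧ dx_i ∧ dx_j.
Expand each term, using dx_k ∧ dx_i ∧ dx_j = sgn(permutation) dx_{(a)} ∧ dx_{(b)} ∧ dx_{(c)} with (a < b < c) sorted:
  d(2*x*y - 2*z - 3) includes (∂/∂y)(2*x*y - 2*z - 3) dy = (2*x) dy, which multiplied by dx ∧ dz gives (-2*x) dx ∧ dy ∧ dz
Collecting like 3-forms: d(omega) = (-2*x) dx ∧ dy ∧ dz.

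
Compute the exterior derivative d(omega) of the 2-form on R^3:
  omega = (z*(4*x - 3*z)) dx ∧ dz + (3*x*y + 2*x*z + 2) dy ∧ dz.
d(omega) = (3*y + 2*z) dx ∧ dy ∧ dz

For a 2-form omega = sum_{i<j} g_{ij} dx_i ∧ dx_j, the exterior derivative is
  d(omega) = sum_{i<j} d(g_{ij}) ∧ dx_i ∧ dx_j = sum_{i<j, k} (∂g_{ij}/∂x_k) dx_k ∧ dx_i ∧ dx_j.
Expand each term, using dx_k ∧ dx_i ∧ dx_j = sgn(permutation) dx_{(a)} ∧ dx_{(b)} ∧ dx_{(c)} with (a < b < c) sorted:
  d(3*x*y + 2*x*z + 2) includes (∂/∂x)(3*x*y + 2*x*z + 2) dx = (3*y + 2*z) dx, which multiplied by dy ∧ dz gives (3*y + 2*z) dx ∧ dy ∧ dz
Collecting like 3-forms: d(omega) = (3*y + 2*z) dx ∧ dy ∧ dz.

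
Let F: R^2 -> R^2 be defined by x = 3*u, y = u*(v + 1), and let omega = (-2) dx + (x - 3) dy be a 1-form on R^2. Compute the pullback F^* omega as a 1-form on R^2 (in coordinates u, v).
F^* omega = (3*u*v + 3*u - 3*v - 9) du + (3*u*(u - 1)) dv

Using F^*(f dg) = (f ∘ F) d(g ∘ F), substitute each coordinate x_i by F_i(u, v) in f_i, and replace dx_i by d F_i = (∂F_i/∂u) du + (∂F_i/∂v) dv.
  For the x component: f_1(F) = -2; d F_1 = (3) du + (0) dv
  For the y component: f_2(F) = 3*u - 3; d F_2 = (v + 1) du + (u) dv
Combining and collecting du, dv coefficients:
  coeff of du: 3*u*v + 3*u - 3*v - 9
  coeff of dv: 3*u*(u - 1)
F^* omega = (3*u*v + 3*u - 3*v - 9) du + (3*u*(u - 1)) dv.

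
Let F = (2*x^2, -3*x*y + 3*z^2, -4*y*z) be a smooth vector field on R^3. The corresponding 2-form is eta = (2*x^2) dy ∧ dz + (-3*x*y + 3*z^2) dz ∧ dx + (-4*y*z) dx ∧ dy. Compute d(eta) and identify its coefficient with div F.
d(eta) = (x - 4*y) dx ∧ dy ∧ dz; div F = x - 4*y

For a 2-form in R^3 of the form above, applying d gives a 3-form with coefficient ∂P/∂x + ∂Q/∂y + ∂R/∂z:
  ∂P/∂x = 4*x
  ∂Q/∂y = -3*x
  ∂R/∂z = -4*y
Sum = x - 4*y, which is exactly div F.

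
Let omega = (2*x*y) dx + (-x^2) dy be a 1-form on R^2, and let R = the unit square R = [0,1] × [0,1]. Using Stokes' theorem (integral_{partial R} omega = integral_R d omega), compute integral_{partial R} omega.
integral_(partial R) omega = -2

Stokes: integral_partial_R omega = integral_R d omega with d omega = (∂Q/∂x - ∂P/∂y) dx ∧ dy.
  ∂Q/∂x = -2*x
  ∂P/∂y = 2*x
  integrand = ∂Q/∂x - ∂P/∂y = -4*x.
Integrating over R: integral_0^1 integral_0^1 (-4*x) dx dy = -2.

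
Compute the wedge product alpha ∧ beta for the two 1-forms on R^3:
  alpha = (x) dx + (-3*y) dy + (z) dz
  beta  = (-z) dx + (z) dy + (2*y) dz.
alpha ∧ beta = (z*(x - 3*y)) dx ∧ dy + (2*x*y + z^2) dx ∧ dz + (-6*y^2 - z^2) dy ∧ dz

Distribute the wedge, using dx_i ∧ dx_j = -dx_j ∧ dx_i and dx_i ∧ dx_i = 0. For each pair (i, j) with i < j, the coefficient of dx_i ∧ dx_j in alpha ∧ beta is (alpha_i * beta_j - alpha_j * beta_i). Collecting: alpha ∧ beta = (z*(x - 3*y)) dx ∧ dy + (2*x*y + z^2) dx ∧ dz + (-6*y^2 - z^2) dy ∧ dz.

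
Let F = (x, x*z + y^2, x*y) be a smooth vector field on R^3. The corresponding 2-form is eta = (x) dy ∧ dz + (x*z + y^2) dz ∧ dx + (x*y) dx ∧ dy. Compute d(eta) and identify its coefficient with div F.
d(eta) = (2*y + 1) dx ∧ dy ∧ dz; div F = 2*y + 1

For a 2-form in R^3 of the form above, applying d gives a 3-form with coefficient ∂P/∂x + ∂Q/∂y + ∂R/∂z:
  ∂P/∂x = 1
  ∂Q/∂y = 2*y
  ∂R/∂z = 0
Sum = 2*y + 1, which is exactly div F.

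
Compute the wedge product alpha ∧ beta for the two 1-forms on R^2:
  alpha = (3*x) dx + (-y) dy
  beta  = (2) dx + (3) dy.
alpha ∧ beta = (9*x + 2*y) dx ∧ dy

Distribute the wedge, using dx_i ∧ dx_j = -dx_j ∧ dx_i and dx_i ∧ dx_i = 0. For each pair (i, j) with i < j, the coefficient of dx_i ∧ dx_j in alpha ∧ beta is (alpha_i * beta_j - alpha_j * beta_i). Collecting: alpha ∧ beta = (9*x + 2*y) dx ∧ dy.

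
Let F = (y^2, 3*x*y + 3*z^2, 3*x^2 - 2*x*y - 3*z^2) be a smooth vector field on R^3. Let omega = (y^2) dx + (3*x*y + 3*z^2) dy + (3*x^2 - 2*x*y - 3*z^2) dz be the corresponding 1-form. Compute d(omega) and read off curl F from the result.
d(omega) = (-2*x - 6*z) dy ∧ dz + (-6*x + 2*y) dz ∧ dx + (y) dx ∧ dy; curl F = (-2*x - 6*z, -6*x + 2*y, y)

d omega = sum_{i<j} (∂f_j/∂x_i - ∂f_i/∂x_j) dx_i ∧ dx_j. Under the identification (dy ∧ dz, dz ∧ dx, dx ∧ dy) ↔ (e_x, e_y, e_z), the coefficients are exactly the components of curl F. Compute:
  ∂R/∂y - ∂Q/∂z = (-2*x) - (6*z) = -2*x - 6*z
  ∂P/∂z - ∂R/∂x = (0) - (6*x - 2*y) = -6*x + 2*y
  ∂Q/∂x - ∂P/∂y = (3*y) - (2*y) = y.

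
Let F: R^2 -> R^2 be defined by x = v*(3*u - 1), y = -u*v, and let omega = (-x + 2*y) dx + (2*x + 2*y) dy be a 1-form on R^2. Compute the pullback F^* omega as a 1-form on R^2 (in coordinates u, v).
F^* omega = (v^2*(5 - 19*u)) du + (v*(-19*u^2 + 10*u - 1)) dv

Using F^*(f dg) = (f ∘ F) d(g ∘ F), substitute each coordinate x_i by F_i(u, v) in f_i, and replace dx_i by d F_i = (∂F_i/∂u) du + (∂F_i/∂v) dv.
  For the x component: f_1(F) = v*(1 - 5*u); d F_1 = (3*v) du + (3*u - 1) dv
  For the y component: f_2(F) = 2*v*(2*u - 1); d F_2 = (-v) du + (-u) dv
Combining and collecting du, dv coefficients:
  coeff of du: v^2*(5 - 19*u)
  coeff of dv: v*(-19*u^2 + 10*u - 1)
F^* omega = (v^2*(5 - 19*u)) du + (v*(-19*u^2 + 10*u - 1)) dv.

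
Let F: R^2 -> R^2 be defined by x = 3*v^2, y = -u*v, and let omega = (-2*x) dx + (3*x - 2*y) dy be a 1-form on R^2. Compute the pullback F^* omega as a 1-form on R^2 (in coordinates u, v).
F^* omega = (v^2*(-2*u - 9*v)) du + (v*(-2*u^2 - 9*u*v - 36*v^2)) dv

Using F^*(f dg) = (f ∘ F) d(g ∘ F), substitute each coordinate x_i by F_i(u, v) in f_i, and replace dx_i by d F_i = (∂F_i/∂u) du + (∂F_i/∂v) dv.
  For the x component: f_1(F) = -6*v^2; d F_1 = (0) du + (6*v) dv
  For the y component: f_2(F) = v*(2*u + 9*v); d F_2 = (-v) du + (-u) dv
Combining and collecting du, dv coefficients:
  coeff of du: v^2*(-2*u - 9*v)
  coeff of dv: v*(-2*u^2 - 9*u*v - 36*v^2)
F^* omega = (v^2*(-2*u - 9*v)) du + (v*(-2*u^2 - 9*u*v - 36*v^2)) dv.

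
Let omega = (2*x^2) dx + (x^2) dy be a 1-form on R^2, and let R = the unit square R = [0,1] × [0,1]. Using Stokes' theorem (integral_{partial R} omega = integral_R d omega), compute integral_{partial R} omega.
integral_(partial R) omega = 1

Stokes: integral_partial_R omega = integral_R d omega with d omega = (∂Q/∂x - ∂P/∂y) dx ∧ dy.
  ∂Q/∂x = 2*x
  ∂P/∂y = 0
  integrand = ∂Q/∂x - ∂P/∂y = 2*x.
Integrating over R: integral_0^1 integral_0^1 (2*x) dx dy = 1.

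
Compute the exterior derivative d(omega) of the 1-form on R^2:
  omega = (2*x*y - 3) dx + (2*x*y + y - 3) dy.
d(omega) = (-2*x + 2*y) dx ∧ dy

For a 1-form omega = sum_i f_i dx_i, the exterior derivative is
  d(omega) = sum_{i < j} (∂f_j/∂x_i - ∂f_i/∂x_j) dx_i ∧ dx_j.
  coefficient of dx ∧ dy: ∂f_2/∂x - ∂f_1/∂y = ∂(2*x*y + y - 3)/∂x - ∂(2*x*y - 3)/∂y = -2*x + 2*y
Assembling: d(omega) = (-2*x + 2*y) dx ∧ dy.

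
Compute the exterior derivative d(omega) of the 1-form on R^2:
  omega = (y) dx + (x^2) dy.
d(omega) = (2*x - 1) dx ∧ dy

For a 1-form omega = sum_i f_i dx_i, the exterior derivative is
  d(omega) = sum_{i < j} (∂f_j/∂x_i - ∂f_i/∂x_j) dx_i ∧ dx_j.
  coefficient of dx ∧ dy: ∂f_2/∂x - ∂f_1/∂y = ∂(x^2)/∂x - ∂(y)/∂y = 2*x - 1
Assembling: d(omega) = (2*x - 1) dx ∧ dy.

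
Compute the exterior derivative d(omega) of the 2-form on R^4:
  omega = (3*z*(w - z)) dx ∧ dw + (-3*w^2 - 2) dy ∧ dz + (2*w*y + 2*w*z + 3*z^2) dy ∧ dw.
d(omega) = (-3*w + 6*z) dx ∧ dz ∧ dw + (-8*w - 6*z) dy ∧ dz ∧ dw

For a 2-form omega = sum_{i<j} g_{ij} dx_i ∧ dx_j, the exterior derivative is
  d(omega) = sum_{i<j} d(g_{ij}) ∧ dx_i ∧ dx_j = sum_{i<j, k} (∂g_{ij}/∂x_k) dx_k ∧ dx_i ∧ dx_j.
Expand each term, using dx_k ∧ dx_i ∧ dx_j = sgn(permutation) dx_{(a)} ∧ dx_{(b)} ∧ dx_{(c)} with (a < b < c) sorted:
  d(3*z*(w - z)) includes (∂/∂z)(3*z*(w - z)) dz = (3*w - 6*z) dz, which multiplied by dx ∧ dw gives (-3*w + 6*z) dx ∧ dz ∧ dw
  d(-3*w^2 - 2) includes (∂/∂w)(-3*w^2 - 2) dw = (-6*w) dw, which multiplied by dy ∧ dz gives (-6*w) dy ∧ dz ∧ dw
  d(2*w*y + 2*w*z + 3*z^2) includes (∂/∂z)(2*w*y + 2*w*z + 3*z^2) dz = (2*w + 6*z) dz, which multiplied by dy ∧ dw gives (-2*w - 6*z) dy ∧ dz ∧ dw
Collecting like 3-forms: d(omega) = (-3*w + 6*z) dx ∧ dz ∧ dw + (-8*w - 6*z) dy ∧ dz ∧ dw.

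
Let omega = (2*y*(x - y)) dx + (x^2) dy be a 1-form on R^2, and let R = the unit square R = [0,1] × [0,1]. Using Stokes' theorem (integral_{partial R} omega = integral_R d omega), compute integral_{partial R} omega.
integral_(partial R) omega = 2

Stokes: integral_partial_R omega = integral_R d omega with d omega = (∂Q/∂x - ∂P/∂y) dx ∧ dy.
  ∂Q/∂x = 2*x
  ∂P/∂y = 2*x - 4*y
  integrand = ∂Q/∂x - ∂P/∂y = 4*y.
Integrating over R: integral_0^1 integral_0^1 (4*y) dx dy = 2.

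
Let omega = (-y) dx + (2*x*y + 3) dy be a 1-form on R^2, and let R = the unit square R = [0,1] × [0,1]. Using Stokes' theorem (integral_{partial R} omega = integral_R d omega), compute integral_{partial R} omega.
integral_(partial R) omega = 2

Stokes: integral_partial_R omega = integral_R d omega with d omega = (∂Q/∂x - ∂P/∂y) dx ∧ dy.
  ∂Q/∂x = 2*y
  ∂P/∂y = -1
  integrand = ∂Q/∂x - ∂P/∂y = 2*y + 1.
Integrating over R: integral_0^1 integral_0^1 (2*y + 1) dx dy = 2.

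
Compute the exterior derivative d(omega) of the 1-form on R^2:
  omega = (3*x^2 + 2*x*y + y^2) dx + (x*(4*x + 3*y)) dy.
d(omega) = (6*x + y) dx ∧ dy

For a 1-form omega = sum_i f_i dx_i, the exterior derivative is
  d(omega) = sum_{i < j} (∂f_j/∂x_i - ∂f_i/∂x_j) dx_i ∧ dx_j.
  coefficient of dx ∧ dy: ∂f_2/∂x - ∂f_1/∂y = ∂(x*(4*x + 3*y))/∂x - ∂(3*x^2 + 2*x*y + y^2)/∂y = 6*x + y
Assembling: d(omega) = (6*x + y) dx ∧ dy.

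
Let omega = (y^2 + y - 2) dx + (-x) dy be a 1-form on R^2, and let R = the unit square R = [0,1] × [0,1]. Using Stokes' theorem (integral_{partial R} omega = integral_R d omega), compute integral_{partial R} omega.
integral_(partial R) omega = -3

Stokes: integral_partial_R omega = integral_R d omega with d omega = (∂Q/∂x - ∂P/∂y) dx ∧ dy.
  ∂Q/∂x = -1
  ∂P/∂y = 2*y + 1
  integrand = ∂Q/∂x - ∂P/∂y = -2*y - 2.
Integrating over R: integral_0^1 integral_0^1 (-2*y - 2) dx dy = -3.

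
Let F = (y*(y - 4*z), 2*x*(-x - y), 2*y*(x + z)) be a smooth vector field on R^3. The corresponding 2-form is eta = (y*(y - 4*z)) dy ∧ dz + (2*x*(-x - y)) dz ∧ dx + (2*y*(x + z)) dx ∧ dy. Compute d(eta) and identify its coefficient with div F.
d(eta) = (-2*x + 2*y) dx ∧ dy ∧ dz; div F = -2*x + 2*y

For a 2-form in R^3 of the form above, applying d gives a 3-form with coefficient ∂P/∂x + ∂Q/∂y + ∂R/∂z:
  ∂P/∂x = 0
  ∂Q/∂y = -2*x
  ∂R/∂z = 2*y
Sum = -2*x + 2*y, which is exactly div F.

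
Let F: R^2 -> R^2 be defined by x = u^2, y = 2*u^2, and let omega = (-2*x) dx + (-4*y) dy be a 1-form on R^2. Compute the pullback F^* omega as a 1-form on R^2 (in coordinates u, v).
F^* omega = (-36*u^3) du

Using F^*(f dg) = (f ∘ F) d(g ∘ F), substitute each coordinate x_i by F_i(u, v) in f_i, and replace dx_i by d F_i = (∂F_i/∂u) du + (∂F_i/∂v) dv.
  For the x component: f_1(F) = -2*u^2; d F_1 = (2*u) du + (0) dv
  For the y component: f_2(F) = -8*u^2; d F_2 = (4*u) du + (0) dv
Combining and collecting du, dv coefficients:
  coeff of du: -36*u^3
  coeff of dv: 0
F^* omega = (-36*u^3) du.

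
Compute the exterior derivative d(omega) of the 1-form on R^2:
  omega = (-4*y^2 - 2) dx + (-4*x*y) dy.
d(omega) = (4*y) dx ∧ dy

For a 1-form omega = sum_i f_i dx_i, the exterior derivative is
  d(omega) = sum_{i < j} (∂f_j/∂x_i - ∂f_i/∂x_j) dx_i ∧ dx_j.
  coefficient of dx ∧ dy: ∂f_2/∂x - ∂f_1/∂y = ∂(-4*x*y)/∂x - ∂(-4*y^2 - 2)/∂y = 4*y
Assembling: d(omega) = (4*y) dx ∧ dy.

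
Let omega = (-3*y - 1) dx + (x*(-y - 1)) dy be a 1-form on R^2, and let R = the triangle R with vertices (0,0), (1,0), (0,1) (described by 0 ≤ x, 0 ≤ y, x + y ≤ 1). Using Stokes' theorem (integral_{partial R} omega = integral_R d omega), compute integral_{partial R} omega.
integral_(partial R) omega = 5/6

Stokes: integral_partial_R omega = integral_R d omega with d omega = (∂Q/∂x - ∂P/∂y) dx ∧ dy.
  ∂Q/∂x = -y - 1
  ∂P/∂y = -3
  integrand = ∂Q/∂x - ∂P/∂y = 2 - y.
Integrating over R: integral_0^1 integral_0^{1-x} (2 - y) dy dx = 5/6.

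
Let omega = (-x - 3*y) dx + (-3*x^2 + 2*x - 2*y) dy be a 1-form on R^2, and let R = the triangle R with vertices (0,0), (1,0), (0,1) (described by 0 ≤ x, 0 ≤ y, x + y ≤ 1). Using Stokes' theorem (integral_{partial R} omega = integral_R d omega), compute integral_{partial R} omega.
integral_(partial R) omega = 3/2

Stokes: integral_partial_R omega = integral_R d omega with d omega = (∂Q/∂x - ∂P/∂y) dx ∧ dy.
  ∂Q/∂x = 2 - 6*x
  ∂P/∂y = -3
  integrand = ∂Q/∂x - ∂P/∂y = 5 - 6*x.
Integrating over R: integral_0^1 integral_0^{1-x} (5 - 6*x) dy dx = 3/2.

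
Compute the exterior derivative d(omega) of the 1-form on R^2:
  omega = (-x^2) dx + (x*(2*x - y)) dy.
d(omega) = (4*x - y) dx ∧ dy

For a 1-form omega = sum_i f_i dx_i, the exterior derivative is
  d(omega) = sum_{i < j} (∂f_j/∂x_i - ∂f_i/∂x_j) dx_i ∧ dx_j.
  coefficient of dx ∧ dy: ∂f_2/∂x - ∂f_1/∂y = ∂(x*(2*x - y))/∂x - ∂(-x^2)/∂y = 4*x - y
Assembling: d(omega) = (4*x - y) dx ∧ dy.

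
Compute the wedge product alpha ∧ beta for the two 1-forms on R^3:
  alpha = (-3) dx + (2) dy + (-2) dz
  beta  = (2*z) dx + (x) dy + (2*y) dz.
alpha ∧ beta = (-3*x - 4*z) dx ∧ dy + (-6*y + 4*z) dx ∧ dz + (2*x + 4*y) dy ∧ dz

Distribute the wedge, using dx_i ∧ dx_j = -dx_j ∧ dx_i and dx_i ∧ dx_i = 0. For each pair (i, j) with i < j, the coefficient of dx_i ∧ dx_j in alpha ∧ beta is (alpha_i * beta_j - alpha_j * beta_i). Collecting: alpha ∧ beta = (-3*x - 4*z) dx ∧ dy + (-6*y + 4*z) dx ∧ dz + (2*x + 4*y) dy ∧ dz.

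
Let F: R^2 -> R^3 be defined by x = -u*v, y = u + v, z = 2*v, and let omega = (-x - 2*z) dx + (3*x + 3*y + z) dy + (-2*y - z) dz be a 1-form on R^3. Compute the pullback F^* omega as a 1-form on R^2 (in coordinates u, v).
F^* omega = (-u*v^2 - 3*u*v + 3*u + 4*v^2 + 5*v) du + (-u^2*v + u*v - u - 3*v) dv

Using F^*(f dg) = (f ∘ F) d(g ∘ F), substitute each coordinate x_i by F_i(u, v) in f_i, and replace dx_i by d F_i = (∂F_i/∂u) du + (∂F_i/∂v) dv.
  For the x component: f_1(F) = v*(u - 4); d F_1 = (-v) du + (-u) dv
  For the y component: f_2(F) = -3*u*v + 3*u + 5*v; d F_2 = (1) du + (1) dv
  For the z component: f_3(F) = -2*u - 4*v; d F_3 = (0) du + (2) dv
Combining and collecting du, dv coefficients:
  coeff of du: -u*v^2 - 3*u*v + 3*u + 4*v^2 + 5*v
  coeff of dv: -u^2*v + u*v - u - 3*v
F^* omega = (-u*v^2 - 3*u*v + 3*u + 4*v^2 + 5*v) du + (-u^2*v + u*v - u - 3*v) dv.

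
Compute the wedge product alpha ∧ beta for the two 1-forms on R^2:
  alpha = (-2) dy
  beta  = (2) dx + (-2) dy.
alpha ∧ beta = (4) dx ∧ dy

Distribute the wedge, using dx_i ∧ dx_j = -dx_j ∧ dx_i and dx_i ∧ dx_i = 0. For each pair (i, j) with i < j, the coefficient of dx_i ∧ dx_j in alpha ∧ beta is (alpha_i * beta_j - alpha_j * beta_i). Collecting: alpha ∧ beta = (4) dx ∧ dy.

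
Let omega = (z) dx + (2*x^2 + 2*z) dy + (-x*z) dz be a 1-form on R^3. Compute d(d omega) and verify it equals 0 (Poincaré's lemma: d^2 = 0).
d(d omega) = 0

Step 1: d omega = sum_{i<j} (∂f_j/∂x_i - ∂f_i/∂x_j) dx_i ∧ dx_j:
  coeff of dx ∧ dy: 4*x
  coeff of dx ∧ dz: -z - 1
  coeff of dy ∧ dz: -2
Step 2: Apply d again to each 2-form coefficient. The only possible 3-form in R^3 is dx ∧ dy ∧ dz, with coefficient
  ∂(coeff of dy∧dz)/∂x - ∂(coeff of dx∧dz)/∂y + ∂(coeff of dx∧dy)/∂z
  = ∂/∂x (-2) - ∂/∂y (-z - 1) + ∂/∂z (4*x).
Each of these terms simplifies to sums of mixed partials that cancel in pairs. The result is 0 (by equality of mixed partials for smooth functions — Schwarz / Clairaut).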